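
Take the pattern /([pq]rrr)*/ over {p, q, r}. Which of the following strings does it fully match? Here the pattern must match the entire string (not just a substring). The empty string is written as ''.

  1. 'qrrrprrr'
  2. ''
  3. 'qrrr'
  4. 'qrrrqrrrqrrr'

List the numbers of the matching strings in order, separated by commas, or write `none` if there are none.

1, 2, 3, 4

1 → match
2 → match
3 → match
4 → match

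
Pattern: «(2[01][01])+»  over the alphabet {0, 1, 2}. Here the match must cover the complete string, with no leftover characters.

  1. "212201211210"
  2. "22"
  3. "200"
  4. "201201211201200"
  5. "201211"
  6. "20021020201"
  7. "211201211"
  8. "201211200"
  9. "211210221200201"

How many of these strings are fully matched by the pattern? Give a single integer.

1. "212201211210" → no match
2. "22" → no match
3. "200" → match
4 → match
5. "201211" → match
6. "20021020201" → no match
7. "211201211" → match
8. "201211200" → match
9 → no match
Total matched: 5

5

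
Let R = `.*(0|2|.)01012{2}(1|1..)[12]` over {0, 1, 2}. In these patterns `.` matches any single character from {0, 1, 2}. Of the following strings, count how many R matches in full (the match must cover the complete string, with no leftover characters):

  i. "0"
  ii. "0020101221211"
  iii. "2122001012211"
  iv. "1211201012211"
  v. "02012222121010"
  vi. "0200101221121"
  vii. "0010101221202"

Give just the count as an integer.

i. "0" → no match
ii → match
iii → match
iv → match
v → no match
vi → match
vii → match
Total matched: 5

5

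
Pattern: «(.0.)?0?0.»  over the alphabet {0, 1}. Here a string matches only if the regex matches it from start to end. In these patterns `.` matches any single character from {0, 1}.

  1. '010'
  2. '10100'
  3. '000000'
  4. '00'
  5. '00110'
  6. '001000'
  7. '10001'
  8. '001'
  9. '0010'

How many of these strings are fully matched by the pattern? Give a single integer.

1 → no match
2 → match
3 → match
4 → match
5 → no match
6 → match
7 → match
8 → match
9 → no match
Total matched: 6

6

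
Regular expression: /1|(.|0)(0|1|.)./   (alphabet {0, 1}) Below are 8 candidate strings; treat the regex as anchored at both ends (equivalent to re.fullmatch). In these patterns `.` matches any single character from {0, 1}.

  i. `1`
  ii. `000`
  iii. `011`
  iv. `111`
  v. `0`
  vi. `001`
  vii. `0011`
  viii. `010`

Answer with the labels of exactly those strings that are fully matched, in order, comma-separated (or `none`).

i, ii, iii, iv, vi, viii

i. `1` → match
ii. `000` → match
iii. `011` → match
iv. `111` → match
v. `0` → no match
vi. `001` → match
vii. `0011` → no match
viii. `010` → match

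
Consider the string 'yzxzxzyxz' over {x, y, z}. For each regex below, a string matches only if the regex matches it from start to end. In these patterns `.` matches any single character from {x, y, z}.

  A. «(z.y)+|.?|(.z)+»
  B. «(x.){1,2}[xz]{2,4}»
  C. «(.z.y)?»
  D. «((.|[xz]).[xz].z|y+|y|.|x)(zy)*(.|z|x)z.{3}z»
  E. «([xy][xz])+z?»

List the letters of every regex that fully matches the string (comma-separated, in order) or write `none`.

A → no match
B → no match — must start with 'x'
C → no match
D → no match
E → match

E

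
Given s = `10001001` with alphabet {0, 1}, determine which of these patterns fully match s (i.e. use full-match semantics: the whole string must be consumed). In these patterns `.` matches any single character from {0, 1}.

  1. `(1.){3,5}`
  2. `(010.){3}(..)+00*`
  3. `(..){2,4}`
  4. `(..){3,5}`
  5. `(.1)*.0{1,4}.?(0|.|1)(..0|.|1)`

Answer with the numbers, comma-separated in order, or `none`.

1 → no match
2 → no match — must start with `010`
3 → match
4 → match
5 → no match

3, 4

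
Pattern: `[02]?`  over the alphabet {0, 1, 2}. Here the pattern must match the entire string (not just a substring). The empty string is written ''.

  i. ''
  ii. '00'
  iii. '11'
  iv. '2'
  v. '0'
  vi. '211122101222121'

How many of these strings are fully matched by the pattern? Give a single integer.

i → match
ii → no match
iii → no match
iv → match
v → match
vi → no match
Total matched: 3

3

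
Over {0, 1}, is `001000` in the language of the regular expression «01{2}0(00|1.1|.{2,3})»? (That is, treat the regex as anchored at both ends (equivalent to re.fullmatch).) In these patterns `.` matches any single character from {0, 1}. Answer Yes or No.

No

Every match must start with `01`, but `001000` does not.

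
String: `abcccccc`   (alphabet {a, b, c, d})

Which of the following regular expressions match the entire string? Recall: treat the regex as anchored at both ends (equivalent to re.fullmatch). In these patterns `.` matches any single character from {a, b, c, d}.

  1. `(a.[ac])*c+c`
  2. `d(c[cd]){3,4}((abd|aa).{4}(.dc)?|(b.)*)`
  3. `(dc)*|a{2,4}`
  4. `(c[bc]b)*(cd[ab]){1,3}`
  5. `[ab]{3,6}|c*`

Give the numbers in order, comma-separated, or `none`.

1 → match
2 → no match — must start with `dc`
3 → no match
4 → no match
5 → no match

1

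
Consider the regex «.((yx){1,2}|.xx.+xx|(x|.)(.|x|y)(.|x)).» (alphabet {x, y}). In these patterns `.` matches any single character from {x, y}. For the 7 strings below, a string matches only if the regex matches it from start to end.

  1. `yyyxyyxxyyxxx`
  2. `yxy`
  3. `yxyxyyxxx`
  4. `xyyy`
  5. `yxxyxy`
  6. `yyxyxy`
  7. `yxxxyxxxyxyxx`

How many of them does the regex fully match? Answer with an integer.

1

1 → no match
2 → no match
3 → no match
4 → no match
5 → no match
6 → match
7 → no match
Total matched: 1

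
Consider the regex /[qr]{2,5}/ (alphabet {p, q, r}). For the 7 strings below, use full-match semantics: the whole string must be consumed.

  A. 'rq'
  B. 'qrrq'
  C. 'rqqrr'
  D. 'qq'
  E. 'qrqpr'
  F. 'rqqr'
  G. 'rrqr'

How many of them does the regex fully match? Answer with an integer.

A → match
B → match
C → match
D → match
E → no match
F → match
G → match
Total matched: 6

6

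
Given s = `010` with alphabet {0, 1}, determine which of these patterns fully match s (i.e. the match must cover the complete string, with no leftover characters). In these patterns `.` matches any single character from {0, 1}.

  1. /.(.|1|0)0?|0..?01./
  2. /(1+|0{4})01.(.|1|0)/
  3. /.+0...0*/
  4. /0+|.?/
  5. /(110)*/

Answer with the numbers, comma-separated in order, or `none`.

1

1 → match
2 → no match
3 → no match
4 → no match
5 → no match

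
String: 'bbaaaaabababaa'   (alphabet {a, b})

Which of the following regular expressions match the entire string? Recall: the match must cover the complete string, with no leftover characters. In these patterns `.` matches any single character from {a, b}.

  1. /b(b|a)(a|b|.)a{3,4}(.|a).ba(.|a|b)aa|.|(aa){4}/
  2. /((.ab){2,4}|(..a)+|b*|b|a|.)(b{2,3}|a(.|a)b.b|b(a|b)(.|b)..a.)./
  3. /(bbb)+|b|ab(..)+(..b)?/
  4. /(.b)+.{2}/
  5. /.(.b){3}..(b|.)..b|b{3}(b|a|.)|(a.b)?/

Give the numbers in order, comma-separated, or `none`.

1

1 → match
2 → no match
3 → no match
4 → no match
5 → no match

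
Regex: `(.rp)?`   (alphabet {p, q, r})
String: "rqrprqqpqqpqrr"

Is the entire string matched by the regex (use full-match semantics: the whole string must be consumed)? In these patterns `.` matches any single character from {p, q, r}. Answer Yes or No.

No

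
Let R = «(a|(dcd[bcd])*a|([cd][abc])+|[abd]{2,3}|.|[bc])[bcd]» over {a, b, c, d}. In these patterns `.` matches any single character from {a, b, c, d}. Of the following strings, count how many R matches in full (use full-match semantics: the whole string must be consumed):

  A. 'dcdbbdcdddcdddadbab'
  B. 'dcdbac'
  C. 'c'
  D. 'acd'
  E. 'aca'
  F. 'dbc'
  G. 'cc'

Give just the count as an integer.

3

A → no match
B. 'dcdbac' → match
C. 'c' → no match
D. 'acd' → no match
E. 'aca' → no match
F. 'dbc' → match
G. 'cc' → match
Total matched: 3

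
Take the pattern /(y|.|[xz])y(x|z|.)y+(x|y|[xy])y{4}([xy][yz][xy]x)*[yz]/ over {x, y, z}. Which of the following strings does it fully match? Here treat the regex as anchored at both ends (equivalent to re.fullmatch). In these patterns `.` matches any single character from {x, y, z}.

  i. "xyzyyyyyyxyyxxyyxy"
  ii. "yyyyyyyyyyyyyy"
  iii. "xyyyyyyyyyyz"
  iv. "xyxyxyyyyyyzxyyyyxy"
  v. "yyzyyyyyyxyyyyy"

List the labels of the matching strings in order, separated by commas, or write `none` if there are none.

i → match
ii → match
iii → match
iv → no match
v → match

i, ii, iii, v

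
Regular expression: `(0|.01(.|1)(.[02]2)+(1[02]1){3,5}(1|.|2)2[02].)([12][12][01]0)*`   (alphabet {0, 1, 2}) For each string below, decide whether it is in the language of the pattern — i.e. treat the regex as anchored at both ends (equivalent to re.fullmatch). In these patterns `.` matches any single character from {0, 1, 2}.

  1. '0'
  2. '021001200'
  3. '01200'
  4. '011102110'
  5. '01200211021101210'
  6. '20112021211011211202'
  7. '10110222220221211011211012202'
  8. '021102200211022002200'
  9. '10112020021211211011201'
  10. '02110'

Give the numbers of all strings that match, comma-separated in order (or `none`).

1, 2, 3, 4, 5, 6, 7, 8, 9, 10

1 → match
2 → match
3 → match
4 → match
5 → match
6 → match
7 → match
8 → match
9 → match
10 → match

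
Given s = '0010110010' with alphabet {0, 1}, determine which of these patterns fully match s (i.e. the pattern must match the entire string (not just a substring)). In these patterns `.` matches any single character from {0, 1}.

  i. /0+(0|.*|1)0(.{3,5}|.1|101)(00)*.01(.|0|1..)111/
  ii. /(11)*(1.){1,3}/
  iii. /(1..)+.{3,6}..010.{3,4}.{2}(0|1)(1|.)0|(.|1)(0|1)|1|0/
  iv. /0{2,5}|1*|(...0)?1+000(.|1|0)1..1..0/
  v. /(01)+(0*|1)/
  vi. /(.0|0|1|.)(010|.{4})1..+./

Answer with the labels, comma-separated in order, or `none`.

vi

i → no match — must end with '111'
ii → no match
iii → no match
iv → no match
v → no match — must start with '01'
vi → match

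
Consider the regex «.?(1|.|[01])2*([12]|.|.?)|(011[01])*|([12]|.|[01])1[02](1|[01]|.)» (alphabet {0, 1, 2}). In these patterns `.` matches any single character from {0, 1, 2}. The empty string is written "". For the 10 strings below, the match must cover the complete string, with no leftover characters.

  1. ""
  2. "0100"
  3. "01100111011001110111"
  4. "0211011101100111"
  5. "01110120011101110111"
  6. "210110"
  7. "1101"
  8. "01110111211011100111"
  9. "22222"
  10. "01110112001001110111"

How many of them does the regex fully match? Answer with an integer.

5

1 → match
2 → match
3 → match
4 → no match
5 → no match
6 → no match
7 → match
8 → no match
9 → match
10 → no match
Total matched: 5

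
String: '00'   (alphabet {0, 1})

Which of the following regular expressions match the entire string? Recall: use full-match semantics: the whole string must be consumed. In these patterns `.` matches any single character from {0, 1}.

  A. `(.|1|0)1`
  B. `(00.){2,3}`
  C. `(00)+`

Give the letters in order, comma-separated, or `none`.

A → no match — must end with '1'
B → no match
C → match

C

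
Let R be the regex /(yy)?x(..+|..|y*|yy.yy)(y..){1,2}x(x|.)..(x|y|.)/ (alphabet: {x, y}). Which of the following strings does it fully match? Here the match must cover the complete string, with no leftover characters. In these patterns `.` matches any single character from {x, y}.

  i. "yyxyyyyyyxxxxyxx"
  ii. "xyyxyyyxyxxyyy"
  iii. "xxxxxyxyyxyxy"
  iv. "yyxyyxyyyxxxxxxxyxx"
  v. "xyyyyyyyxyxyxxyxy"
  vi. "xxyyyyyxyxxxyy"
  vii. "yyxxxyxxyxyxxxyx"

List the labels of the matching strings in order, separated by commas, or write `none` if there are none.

i → match
ii → match
iii → no match
iv → no match
v → match
vi → match
vii → match

i, ii, v, vi, vii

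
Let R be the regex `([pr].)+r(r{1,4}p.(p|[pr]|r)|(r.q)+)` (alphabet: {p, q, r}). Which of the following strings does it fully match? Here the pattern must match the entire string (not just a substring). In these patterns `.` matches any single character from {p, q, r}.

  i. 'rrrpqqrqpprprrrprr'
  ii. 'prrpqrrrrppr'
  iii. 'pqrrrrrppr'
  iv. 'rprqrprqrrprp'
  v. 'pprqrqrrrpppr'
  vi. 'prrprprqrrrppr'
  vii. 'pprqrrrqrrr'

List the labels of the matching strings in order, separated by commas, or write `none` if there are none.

iii, iv, vi

i → no match
ii → no match
iii → match
iv → match
v → no match
vi → match
vii → no match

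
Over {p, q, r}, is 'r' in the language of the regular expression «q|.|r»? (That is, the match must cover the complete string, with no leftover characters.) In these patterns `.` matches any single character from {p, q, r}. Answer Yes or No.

Yes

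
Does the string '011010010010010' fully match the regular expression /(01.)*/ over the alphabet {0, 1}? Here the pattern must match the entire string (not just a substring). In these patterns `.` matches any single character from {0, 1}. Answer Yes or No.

Yes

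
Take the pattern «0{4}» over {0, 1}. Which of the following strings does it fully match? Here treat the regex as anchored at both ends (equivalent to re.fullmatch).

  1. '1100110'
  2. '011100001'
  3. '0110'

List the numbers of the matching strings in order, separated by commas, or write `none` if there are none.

none

1. '1100110' → no match — must start with '0'
2. '011100001' → no match — must end with '0'
3. '0110' → no match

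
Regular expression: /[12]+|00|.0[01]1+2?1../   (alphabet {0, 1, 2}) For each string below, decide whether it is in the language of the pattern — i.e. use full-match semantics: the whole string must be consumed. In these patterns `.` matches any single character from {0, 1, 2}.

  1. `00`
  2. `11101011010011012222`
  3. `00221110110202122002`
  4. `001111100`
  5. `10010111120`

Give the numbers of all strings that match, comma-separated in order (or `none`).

1 → match
2 → no match
3 → no match
4 → match
5 → no match

1, 4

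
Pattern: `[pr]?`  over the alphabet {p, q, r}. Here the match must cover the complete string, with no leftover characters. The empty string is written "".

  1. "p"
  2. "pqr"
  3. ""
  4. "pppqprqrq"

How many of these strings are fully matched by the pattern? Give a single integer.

2

1 → match
2 → no match
3 → match
4 → no match
Total matched: 2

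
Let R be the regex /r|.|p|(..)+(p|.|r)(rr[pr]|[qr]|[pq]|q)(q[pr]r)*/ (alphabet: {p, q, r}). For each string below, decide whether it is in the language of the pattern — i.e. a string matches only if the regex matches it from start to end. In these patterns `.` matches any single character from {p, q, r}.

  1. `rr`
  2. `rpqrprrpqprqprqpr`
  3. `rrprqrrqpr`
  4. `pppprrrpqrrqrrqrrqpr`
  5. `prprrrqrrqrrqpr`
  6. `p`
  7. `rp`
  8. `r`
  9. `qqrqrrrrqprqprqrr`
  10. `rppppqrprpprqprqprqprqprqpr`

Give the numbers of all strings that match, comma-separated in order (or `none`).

1 → no match
2 → match
3 → match
4 → match
5 → match
6 → match
7 → no match
8 → match
9 → match
10 → match

2, 3, 4, 5, 6, 8, 9, 10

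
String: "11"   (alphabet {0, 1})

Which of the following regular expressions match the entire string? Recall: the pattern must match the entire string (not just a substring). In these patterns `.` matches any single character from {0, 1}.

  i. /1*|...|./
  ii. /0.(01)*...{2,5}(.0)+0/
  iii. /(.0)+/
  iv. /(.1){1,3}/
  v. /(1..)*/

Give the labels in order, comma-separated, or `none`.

i, iv

i → match
ii → no match — must start with "0"
iii → no match — must end with "0"
iv → match
v → no match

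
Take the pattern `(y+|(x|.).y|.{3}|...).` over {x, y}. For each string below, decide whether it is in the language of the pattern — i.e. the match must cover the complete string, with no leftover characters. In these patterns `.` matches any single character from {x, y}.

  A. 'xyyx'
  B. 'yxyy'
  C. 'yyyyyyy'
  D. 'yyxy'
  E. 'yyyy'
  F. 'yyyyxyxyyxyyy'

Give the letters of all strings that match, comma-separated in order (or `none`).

A → match
B → match
C → match
D → match
E → match
F → no match

A, B, C, D, E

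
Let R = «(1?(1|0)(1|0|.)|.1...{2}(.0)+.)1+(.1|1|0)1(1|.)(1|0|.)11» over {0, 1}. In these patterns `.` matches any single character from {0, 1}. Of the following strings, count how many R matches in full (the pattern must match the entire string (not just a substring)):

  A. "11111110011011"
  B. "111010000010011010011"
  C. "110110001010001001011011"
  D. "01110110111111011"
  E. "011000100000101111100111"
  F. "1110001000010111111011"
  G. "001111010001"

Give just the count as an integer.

3

A → no match
B → match
C → match
D → match
E → no match
F → no match
G → no match — must end with "11"
Total matched: 3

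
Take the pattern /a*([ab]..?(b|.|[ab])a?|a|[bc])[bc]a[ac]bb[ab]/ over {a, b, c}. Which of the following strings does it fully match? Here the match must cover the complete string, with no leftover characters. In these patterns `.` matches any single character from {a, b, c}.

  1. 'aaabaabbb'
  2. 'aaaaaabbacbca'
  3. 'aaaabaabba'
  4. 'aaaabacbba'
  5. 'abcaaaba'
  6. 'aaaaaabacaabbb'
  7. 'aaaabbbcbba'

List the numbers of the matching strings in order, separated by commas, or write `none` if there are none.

1 → match
2 → no match
3 → match
4 → match
5 → no match
6 → match
7 → no match

1, 3, 4, 6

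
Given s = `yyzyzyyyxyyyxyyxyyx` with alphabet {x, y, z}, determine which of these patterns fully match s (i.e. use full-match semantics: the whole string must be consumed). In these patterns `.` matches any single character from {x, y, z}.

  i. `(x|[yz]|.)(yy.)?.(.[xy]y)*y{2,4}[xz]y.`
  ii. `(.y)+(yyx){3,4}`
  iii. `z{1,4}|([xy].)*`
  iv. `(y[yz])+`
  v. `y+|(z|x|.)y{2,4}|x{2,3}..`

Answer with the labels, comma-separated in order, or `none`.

i → no match
ii → match
iii → no match
iv → no match
v → no match

ii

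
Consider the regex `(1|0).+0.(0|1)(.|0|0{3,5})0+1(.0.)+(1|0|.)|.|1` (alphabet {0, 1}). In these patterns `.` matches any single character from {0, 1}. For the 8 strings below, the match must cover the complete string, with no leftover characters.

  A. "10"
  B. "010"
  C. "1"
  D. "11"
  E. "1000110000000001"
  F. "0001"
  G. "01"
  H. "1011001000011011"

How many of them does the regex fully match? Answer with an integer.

2

A → no match
B → no match
C → match
D → no match
E → no match
F → no match
G → no match
H → match
Total matched: 2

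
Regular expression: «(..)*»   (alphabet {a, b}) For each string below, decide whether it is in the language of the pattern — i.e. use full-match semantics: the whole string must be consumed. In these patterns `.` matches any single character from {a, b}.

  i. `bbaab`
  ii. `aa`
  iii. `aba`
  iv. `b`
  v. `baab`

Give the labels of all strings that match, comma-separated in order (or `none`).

i. `bbaab` → no match
ii. `aa` → match
iii. `aba` → no match
iv. `b` → no match
v. `baab` → match

ii, v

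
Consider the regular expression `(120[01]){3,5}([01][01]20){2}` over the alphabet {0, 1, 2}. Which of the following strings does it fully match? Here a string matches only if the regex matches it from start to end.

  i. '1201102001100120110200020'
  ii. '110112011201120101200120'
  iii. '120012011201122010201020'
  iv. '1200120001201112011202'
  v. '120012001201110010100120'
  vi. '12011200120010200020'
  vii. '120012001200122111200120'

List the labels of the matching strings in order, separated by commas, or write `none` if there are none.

i → no match
ii → no match — must start with '120'
iii → no match
iv → no match — must end with '20'
v → no match
vi → match
vii → no match

vi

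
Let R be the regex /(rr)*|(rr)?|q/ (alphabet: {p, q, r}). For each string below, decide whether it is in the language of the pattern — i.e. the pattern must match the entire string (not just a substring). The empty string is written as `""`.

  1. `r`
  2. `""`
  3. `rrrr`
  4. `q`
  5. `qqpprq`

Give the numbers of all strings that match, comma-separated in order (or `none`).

2, 3, 4

1 → no match
2 → match
3 → match
4 → match
5 → no match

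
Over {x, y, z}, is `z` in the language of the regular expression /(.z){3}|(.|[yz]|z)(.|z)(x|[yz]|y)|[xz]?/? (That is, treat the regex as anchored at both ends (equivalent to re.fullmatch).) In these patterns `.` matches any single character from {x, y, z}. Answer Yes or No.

Yes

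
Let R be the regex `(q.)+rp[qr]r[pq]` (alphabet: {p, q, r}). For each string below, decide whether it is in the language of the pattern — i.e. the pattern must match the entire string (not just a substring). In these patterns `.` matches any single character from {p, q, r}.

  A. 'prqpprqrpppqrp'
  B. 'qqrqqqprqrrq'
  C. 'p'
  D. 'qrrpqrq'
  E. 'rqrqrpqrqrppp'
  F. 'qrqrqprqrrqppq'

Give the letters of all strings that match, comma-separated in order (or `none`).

D

A → no match — must start with 'q'
B → no match
C → no match — must start with 'q'
D → match
E → no match — must start with 'q'
F → no match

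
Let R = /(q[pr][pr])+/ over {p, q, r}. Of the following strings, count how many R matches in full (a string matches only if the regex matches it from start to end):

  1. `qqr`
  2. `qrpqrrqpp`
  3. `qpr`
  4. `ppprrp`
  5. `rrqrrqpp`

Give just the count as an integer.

1 → no match
2 → match
3 → match
4 → no match — must start with `q`
5 → no match — must start with `q`
Total matched: 2

2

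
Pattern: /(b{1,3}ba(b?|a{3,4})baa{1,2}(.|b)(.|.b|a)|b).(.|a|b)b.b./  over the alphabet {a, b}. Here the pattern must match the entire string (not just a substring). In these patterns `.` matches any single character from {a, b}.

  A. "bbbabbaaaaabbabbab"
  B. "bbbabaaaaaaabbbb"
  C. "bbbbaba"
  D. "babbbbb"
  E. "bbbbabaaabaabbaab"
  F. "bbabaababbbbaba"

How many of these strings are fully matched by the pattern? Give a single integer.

A → no match
B → match
C → match
D → match
E → no match
F → match
Total matched: 4

4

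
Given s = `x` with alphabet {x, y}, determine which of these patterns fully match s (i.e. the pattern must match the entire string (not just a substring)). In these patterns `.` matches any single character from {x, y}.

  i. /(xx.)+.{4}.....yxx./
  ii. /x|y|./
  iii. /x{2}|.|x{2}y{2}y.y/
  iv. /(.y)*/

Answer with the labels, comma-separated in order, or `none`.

i → no match — must start with `xx`
ii → match
iii → match
iv → no match

ii, iii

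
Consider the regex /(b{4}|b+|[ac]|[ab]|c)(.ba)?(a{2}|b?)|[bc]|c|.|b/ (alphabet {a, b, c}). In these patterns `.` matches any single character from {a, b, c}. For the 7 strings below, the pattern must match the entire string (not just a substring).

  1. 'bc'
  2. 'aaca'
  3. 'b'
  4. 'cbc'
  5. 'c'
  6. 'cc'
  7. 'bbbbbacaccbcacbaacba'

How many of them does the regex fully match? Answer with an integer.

2

1 → no match
2 → no match
3 → match
4 → no match
5 → match
6 → no match
7 → no match
Total matched: 2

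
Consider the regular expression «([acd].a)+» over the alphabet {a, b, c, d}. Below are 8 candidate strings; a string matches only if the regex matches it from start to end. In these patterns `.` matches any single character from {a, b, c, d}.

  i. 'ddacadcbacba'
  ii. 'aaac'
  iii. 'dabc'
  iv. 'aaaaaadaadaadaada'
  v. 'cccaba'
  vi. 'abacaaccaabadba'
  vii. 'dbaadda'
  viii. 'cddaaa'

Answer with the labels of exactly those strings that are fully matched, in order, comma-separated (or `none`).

i → no match
ii → no match — must end with 'a'
iii → no match — must end with 'a'
iv → no match
v → no match
vi → match
vii → no match
viii → no match

vi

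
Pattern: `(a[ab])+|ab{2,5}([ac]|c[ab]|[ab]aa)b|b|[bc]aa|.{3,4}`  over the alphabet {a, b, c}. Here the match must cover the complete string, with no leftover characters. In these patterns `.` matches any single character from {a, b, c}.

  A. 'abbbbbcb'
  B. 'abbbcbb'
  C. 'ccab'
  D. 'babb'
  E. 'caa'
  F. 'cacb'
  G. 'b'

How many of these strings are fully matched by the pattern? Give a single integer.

A → match
B → match
C → match
D → match
E → match
F → match
G → match
Total matched: 7

7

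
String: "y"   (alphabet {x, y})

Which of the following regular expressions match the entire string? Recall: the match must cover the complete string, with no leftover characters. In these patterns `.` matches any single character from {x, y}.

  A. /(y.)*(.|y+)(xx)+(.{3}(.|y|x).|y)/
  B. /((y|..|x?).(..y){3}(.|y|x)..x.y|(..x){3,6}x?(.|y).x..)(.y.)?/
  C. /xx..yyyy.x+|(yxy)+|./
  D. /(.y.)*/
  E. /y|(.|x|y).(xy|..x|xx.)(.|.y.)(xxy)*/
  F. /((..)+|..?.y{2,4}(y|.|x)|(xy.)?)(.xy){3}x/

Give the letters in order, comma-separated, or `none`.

A → no match
B → no match
C → match
D → no match
E → match
F → no match — must end with "xyx"

C, E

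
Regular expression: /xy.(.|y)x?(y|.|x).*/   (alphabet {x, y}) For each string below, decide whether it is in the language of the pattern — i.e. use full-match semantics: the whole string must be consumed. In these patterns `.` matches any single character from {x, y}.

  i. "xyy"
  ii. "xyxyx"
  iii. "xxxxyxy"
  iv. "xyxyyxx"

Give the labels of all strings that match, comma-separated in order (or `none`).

ii, iv

i → no match
ii → match
iii → no match — must start with "xy"
iv → match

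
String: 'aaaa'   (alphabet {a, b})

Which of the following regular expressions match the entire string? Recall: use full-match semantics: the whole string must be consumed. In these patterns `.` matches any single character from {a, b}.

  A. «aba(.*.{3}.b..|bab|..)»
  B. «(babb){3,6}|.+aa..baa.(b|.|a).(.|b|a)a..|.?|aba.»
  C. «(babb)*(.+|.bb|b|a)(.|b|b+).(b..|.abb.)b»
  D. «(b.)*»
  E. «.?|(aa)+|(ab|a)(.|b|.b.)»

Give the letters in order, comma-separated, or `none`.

E

A → no match — must start with 'aba'
B → no match
C → no match — must end with 'b'
D → no match
E → match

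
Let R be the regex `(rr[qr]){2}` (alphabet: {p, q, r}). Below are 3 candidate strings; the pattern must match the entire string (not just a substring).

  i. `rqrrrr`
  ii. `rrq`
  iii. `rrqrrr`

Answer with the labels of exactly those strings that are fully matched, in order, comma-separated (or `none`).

iii

i → no match — must start with `rr`
ii → no match
iii → match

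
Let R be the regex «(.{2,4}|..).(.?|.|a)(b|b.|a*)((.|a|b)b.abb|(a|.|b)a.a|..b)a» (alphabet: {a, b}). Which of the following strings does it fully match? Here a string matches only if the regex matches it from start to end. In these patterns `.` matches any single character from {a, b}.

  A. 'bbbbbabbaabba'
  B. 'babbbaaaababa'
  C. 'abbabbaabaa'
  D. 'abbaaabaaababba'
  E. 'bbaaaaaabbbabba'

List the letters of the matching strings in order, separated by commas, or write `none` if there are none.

A, B, C, E

A → match
B → match
C. 'abbabbaabaa' → match
D → no match
E → match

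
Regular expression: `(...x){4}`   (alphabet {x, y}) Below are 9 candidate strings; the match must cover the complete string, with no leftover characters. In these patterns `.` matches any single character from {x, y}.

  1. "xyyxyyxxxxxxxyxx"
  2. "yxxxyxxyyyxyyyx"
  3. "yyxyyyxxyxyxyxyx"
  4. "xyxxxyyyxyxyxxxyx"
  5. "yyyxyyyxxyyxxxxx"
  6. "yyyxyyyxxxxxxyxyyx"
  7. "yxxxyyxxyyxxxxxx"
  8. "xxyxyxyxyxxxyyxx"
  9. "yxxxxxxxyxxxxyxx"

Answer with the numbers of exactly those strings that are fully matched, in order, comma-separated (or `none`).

1, 5, 7, 8, 9

1 → match
2 → no match
3 → no match
4 → no match
5 → match
6 → no match
7 → match
8 → match
9 → match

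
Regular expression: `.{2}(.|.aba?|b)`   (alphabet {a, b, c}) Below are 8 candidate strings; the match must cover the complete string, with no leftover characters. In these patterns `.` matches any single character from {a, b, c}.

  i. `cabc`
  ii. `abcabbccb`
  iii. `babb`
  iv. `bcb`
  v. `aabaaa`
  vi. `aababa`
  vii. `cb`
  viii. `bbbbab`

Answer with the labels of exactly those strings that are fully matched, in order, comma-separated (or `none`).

i → no match
ii → no match
iii → no match
iv → match
v → no match
vi → match
vii → no match
viii → no match

iv, vi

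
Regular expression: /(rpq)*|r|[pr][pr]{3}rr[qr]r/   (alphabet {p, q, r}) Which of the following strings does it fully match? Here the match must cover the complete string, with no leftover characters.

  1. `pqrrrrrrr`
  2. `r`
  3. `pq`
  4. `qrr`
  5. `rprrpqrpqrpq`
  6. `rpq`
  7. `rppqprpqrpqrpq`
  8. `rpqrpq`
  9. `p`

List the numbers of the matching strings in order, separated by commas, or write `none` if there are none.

1 → no match
2 → match
3 → no match
4 → no match
5 → no match
6 → match
7 → no match
8 → match
9 → no match

2, 6, 8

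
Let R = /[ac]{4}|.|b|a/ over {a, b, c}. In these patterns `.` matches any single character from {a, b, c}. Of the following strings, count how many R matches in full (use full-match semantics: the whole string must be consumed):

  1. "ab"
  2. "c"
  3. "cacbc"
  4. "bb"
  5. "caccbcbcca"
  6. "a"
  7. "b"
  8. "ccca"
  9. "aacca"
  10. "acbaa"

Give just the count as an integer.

4

1 → no match
2 → match
3 → no match
4 → no match
5 → no match
6 → match
7 → match
8 → match
9 → no match
10 → no match
Total matched: 4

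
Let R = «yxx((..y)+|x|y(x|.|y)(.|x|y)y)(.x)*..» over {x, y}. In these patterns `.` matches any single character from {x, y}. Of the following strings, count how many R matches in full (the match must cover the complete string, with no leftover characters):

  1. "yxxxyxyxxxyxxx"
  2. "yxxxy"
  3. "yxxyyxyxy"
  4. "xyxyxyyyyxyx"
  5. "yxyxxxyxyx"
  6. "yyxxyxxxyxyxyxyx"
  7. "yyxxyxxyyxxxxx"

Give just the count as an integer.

1 → match
2 → no match
3 → match
4 → no match — must start with "yxx"
5 → no match — must start with "yxx"
6 → no match — must start with "yxx"
7 → no match — must start with "yxx"
Total matched: 2

2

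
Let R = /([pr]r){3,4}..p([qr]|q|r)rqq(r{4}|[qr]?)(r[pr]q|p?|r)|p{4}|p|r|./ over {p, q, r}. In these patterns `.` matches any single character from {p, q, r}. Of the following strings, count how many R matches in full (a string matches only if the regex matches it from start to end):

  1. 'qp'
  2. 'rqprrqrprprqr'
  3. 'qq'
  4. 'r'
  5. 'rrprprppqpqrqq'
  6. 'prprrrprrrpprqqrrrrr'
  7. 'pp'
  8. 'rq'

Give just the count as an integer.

1

1 → no match
2 → no match
3 → no match
4 → match
5 → no match
6 → no match
7 → no match
8 → no match
Total matched: 1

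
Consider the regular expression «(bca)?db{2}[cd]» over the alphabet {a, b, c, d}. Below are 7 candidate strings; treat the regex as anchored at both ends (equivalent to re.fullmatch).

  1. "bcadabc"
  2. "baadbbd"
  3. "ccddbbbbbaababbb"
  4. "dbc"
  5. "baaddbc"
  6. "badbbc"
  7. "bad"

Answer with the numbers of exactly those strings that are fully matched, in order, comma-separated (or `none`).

1 → no match
2 → no match
3 → no match
4 → no match
5 → no match
6 → no match
7 → no match

none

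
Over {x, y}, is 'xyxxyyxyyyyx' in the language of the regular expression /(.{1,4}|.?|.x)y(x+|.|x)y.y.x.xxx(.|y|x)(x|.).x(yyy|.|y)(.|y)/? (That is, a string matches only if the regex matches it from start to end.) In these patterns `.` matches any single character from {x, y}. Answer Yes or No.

No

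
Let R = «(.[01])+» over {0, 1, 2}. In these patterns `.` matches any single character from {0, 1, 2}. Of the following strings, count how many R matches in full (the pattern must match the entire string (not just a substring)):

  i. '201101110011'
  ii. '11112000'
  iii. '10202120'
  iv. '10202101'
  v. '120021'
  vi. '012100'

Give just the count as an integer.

5

i → match
ii → match
iii → match
iv → match
v → no match
vi → match
Total matched: 5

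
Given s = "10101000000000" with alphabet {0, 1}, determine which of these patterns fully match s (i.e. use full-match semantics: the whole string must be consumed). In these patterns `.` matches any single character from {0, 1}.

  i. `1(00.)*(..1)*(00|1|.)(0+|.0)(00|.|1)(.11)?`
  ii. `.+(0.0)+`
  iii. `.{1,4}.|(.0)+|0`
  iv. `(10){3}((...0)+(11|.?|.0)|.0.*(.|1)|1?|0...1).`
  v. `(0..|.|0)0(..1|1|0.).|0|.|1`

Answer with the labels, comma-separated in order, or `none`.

i → no match
ii → match
iii → match
iv → match
v → no match

ii, iii, iv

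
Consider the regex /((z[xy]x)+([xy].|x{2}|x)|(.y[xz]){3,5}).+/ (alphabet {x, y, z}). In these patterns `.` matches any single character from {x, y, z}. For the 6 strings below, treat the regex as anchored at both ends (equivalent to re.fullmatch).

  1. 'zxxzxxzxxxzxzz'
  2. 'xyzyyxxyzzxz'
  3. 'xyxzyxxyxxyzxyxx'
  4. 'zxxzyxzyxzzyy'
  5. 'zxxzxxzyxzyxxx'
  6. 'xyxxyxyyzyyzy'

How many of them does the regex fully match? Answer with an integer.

5

1 → match
2 → match
3 → match
4 → no match
5 → match
6 → match
Total matched: 5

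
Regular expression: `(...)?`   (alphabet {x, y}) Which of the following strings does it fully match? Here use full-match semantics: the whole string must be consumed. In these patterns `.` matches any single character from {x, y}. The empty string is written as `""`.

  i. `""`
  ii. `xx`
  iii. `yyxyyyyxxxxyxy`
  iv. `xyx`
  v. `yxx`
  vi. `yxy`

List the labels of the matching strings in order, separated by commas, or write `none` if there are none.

i → match
ii → no match
iii → no match
iv → match
v → match
vi → match

i, iv, v, vi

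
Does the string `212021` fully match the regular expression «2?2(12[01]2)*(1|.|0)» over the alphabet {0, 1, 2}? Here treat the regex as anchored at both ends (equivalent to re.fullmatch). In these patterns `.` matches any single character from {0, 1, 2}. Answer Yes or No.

Yes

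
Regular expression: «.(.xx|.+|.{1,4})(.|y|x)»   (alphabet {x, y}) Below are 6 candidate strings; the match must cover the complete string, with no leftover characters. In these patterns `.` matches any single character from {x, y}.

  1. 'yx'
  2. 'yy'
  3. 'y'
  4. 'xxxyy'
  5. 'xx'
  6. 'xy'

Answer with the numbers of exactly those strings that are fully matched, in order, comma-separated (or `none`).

1 → no match
2 → no match
3 → no match
4 → match
5 → no match
6 → no match

4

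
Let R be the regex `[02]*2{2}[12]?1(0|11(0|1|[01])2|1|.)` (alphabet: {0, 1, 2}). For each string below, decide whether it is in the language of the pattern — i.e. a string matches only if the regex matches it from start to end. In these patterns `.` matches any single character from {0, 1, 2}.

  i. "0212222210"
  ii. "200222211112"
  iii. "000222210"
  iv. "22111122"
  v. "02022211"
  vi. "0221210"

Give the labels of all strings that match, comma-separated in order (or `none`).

ii, iii, v

i → no match
ii → match
iii → match
iv → no match
v → match
vi → no match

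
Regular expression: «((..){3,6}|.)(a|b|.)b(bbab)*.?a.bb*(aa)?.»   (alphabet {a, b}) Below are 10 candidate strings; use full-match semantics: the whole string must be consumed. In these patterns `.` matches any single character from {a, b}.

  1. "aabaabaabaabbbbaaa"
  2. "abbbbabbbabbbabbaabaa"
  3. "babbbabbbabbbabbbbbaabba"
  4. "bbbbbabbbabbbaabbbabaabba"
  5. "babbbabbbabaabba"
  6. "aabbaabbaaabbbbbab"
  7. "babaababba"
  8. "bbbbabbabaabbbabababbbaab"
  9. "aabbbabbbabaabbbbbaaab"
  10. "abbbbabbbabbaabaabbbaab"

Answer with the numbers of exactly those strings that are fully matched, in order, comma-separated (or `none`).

1 → no match
2 → no match
3 → no match
4 → no match
5 → match
6 → no match
7 → no match
8 → no match
9 → no match
10 → no match

5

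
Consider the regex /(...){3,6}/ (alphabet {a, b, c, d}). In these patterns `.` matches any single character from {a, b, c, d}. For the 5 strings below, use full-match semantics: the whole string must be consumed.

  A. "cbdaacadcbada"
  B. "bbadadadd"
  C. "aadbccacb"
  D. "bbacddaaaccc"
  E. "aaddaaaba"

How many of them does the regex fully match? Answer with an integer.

4

A → no match
B → match
C → match
D → match
E → match
Total matched: 4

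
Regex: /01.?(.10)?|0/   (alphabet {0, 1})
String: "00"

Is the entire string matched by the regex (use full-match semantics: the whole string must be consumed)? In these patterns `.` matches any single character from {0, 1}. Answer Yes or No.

No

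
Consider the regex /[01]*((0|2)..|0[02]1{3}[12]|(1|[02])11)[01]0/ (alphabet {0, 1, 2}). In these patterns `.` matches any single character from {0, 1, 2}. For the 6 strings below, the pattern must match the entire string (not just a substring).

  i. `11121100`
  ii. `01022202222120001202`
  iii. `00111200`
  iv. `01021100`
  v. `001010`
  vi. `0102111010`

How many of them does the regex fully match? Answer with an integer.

i → match
ii → no match — must end with `0`
iii → match
iv → match
v → match
vi → no match
Total matched: 4

4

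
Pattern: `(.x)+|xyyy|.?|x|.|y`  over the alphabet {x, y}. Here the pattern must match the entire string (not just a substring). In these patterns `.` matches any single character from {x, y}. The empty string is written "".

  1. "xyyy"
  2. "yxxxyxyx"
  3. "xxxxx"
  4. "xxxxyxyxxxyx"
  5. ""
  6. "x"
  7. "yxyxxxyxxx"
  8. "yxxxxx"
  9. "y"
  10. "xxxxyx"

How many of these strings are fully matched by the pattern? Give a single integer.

9

1 → match
2 → match
3 → no match
4 → match
5 → match
6 → match
7 → match
8 → match
9 → match
10 → match
Total matched: 9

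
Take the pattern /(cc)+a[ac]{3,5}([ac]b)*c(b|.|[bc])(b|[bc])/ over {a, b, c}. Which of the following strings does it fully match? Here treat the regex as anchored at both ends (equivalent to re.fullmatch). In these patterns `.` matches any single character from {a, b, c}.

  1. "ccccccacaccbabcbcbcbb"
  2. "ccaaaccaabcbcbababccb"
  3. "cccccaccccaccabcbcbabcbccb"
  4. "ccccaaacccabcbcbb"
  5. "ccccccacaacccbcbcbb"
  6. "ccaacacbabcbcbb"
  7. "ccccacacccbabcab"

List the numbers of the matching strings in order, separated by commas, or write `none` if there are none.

1, 2, 4, 5, 6, 7

1 → match
2 → match
3 → no match
4 → match
5 → match
6 → match
7 → match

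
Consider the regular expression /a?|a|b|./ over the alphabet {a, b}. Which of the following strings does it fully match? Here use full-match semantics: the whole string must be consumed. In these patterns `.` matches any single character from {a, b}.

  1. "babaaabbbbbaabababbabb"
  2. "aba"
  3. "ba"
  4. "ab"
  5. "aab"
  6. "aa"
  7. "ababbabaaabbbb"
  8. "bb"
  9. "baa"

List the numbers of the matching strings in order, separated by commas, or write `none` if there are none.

1 → no match
2 → no match
3 → no match
4 → no match
5 → no match
6 → no match
7 → no match
8 → no match
9 → no match

none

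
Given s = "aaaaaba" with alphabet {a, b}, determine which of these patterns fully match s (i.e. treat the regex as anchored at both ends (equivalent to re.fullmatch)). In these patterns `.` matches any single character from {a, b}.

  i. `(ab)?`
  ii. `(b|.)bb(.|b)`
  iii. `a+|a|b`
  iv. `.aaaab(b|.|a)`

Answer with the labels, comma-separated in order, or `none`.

i → no match
ii → no match
iii → no match
iv → match

iv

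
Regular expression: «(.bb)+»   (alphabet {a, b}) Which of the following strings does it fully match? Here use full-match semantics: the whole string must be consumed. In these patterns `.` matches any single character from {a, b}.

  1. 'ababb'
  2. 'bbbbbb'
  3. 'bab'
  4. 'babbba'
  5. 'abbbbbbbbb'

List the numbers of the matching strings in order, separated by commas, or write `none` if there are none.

1. 'ababb' → no match
2. 'bbbbbb' → match
3. 'bab' → no match — must end with 'bb'
4. 'babbba' → no match — must end with 'bb'
5. 'abbbbbbbbb' → no match

2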